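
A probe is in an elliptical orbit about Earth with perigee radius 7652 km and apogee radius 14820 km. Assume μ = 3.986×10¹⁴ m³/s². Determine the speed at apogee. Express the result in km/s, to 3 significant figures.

Semi-major axis a = (r_p + r_a)/2 = 11236 km = 1.124×10⁷ m.
Vis-viva: v² = μ(2/r − 1/a) = 3.986×10¹⁴ × (1.350×10⁻⁷ − 8.900×10⁻⁸) = 1.832×10⁷ m²/s².
v = 4280 m/s = 4.280 km/s.

v ≈ 4.28 km/s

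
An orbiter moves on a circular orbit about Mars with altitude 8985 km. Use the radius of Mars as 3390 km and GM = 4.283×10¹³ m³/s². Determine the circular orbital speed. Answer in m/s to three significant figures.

v ≈ 1860 m/s

r = 3390 + 8985 = 12375 km = 1.2375×10⁷ m.
For a circular orbit v = √(μ/r) = √(4.283×10¹³ / 1.238×10⁷) = √(3.461×10⁶) = 1860 m/s.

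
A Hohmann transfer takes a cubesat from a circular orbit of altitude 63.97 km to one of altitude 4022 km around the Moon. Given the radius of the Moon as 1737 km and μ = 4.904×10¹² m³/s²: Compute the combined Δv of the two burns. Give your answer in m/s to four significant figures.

r₁ = 1737 + 63.97 = 1801.0 km = 1.8010×10⁶ m.
r₂ = 1737 + 4022 = 5759.0 km = 5.7590×10⁶ m.
Transfer ellipse a_t = (r₁ + r₂)/2 = 3.780×10⁶ m.
At r₁: circular v_c1 = √(μ/r₁) = 1650 m/s; transfer-perilune v_p = √[μ(2/r₁ − 1/a_t)] = 2037 m/s.
Δv₁ = v_p − v_c1 = 386.7 m/s.
At r₂: circular v_c2 = √(μ/r₂) = 922.8 m/s; transfer-apolune v_a = √[μ(2/r₂ − 1/a_t)] = 637.0 m/s.
Δv₂ = v_c2 − v_a = 285.8 m/s.
Total Δv = Δv₁ + Δv₂ = 672.5 m/s.

Δv_total ≈ 672.5 m/s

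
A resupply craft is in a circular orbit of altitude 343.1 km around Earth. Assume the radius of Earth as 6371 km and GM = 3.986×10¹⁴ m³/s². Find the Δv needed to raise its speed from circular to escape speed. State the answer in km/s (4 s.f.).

r = 6371 + 343.1 = 6714.1 km = 6.7141×10⁶ m.
Circular speed v_c = √(μ/r) = 7705 m/s.
Escape speed v_esc = √(2μ/r) = √2 × v_c = 10900 m/s.
Δv = v_esc − v_c = 3192 m/s = 3.192 km/s.

Δv ≈ 3.192 km/s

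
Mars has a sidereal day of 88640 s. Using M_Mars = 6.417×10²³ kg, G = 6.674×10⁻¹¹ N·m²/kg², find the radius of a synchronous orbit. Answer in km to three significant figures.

r_sync ≈ 20400 km

μ = GM = 6.674×10⁻¹¹ × 6.417×10²³ = 4.283×10¹³ m³/s².
A synchronous orbit has period T, so by Kepler's third law a = (μT²/4π²)^(1/3).
μT²/4π² = 4.283×10¹³ × (8.864×10⁴)² / 39.48 = 8.524×10²¹ m³.
a = 2.043×10⁷ m = 20427 km.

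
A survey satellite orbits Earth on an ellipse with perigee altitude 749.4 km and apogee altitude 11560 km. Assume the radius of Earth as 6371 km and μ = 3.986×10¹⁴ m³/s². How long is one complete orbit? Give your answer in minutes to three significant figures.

T ≈ 233 minutes

r_p = 6371 + 749.4 = 7120.4 km = 7.1204×10⁶ m.
r_a = 6371 + 11560 = 17931 km = 1.7931×10⁷ m.
Semi-major axis a = (r_p + r_a)/2 = (7120.4 + 17931)/2 = 12526 km = 1.253×10⁷ m.
By Kepler's third law T = 2π√(a³/μ) = 2π × 2.220×10³ = 1.395×10⁴ s.
= 232.5 minutes.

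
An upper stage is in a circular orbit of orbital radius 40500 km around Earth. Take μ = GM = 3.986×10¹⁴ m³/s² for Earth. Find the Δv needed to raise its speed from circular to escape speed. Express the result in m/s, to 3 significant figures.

Δv ≈ 1300 m/s

r = 40500 km = 4.050×10⁷ m.
Circular speed v_c = √(μ/r) = 3137 m/s.
Escape speed v_esc = √(2μ/r) = √2 × v_c = 4437 m/s.
Δv = v_esc − v_c = 1299 m/s.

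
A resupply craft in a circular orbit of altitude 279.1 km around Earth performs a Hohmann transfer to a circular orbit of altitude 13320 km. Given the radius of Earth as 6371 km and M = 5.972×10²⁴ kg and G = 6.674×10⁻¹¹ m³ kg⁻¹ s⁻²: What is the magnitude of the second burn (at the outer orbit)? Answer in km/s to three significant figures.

Δv ≈ 1.30 km/s

μ = GM = 6.674×10⁻¹¹ × 5.972×10²⁴ = 3.986×10¹⁴ m³/s².
r₁ = 6371 + 279.1 = 6650.1 km = 6.6501×10⁶ m.
r₂ = 6371 + 13320 = 19691 km = 1.9691×10⁷ m.
Transfer ellipse a_t = (r₁ + r₂)/2 = 1.317×10⁷ m.
At r₁: circular v_c1 = √(μ/r₁) = 7742 m/s; transfer-perigee v_p = √[μ(2/r₁ − 1/a_t)] = 9466 m/s.
At r₂: circular v_c2 = √(μ/r₂) = 4499 m/s; transfer-apogee v_a = √[μ(2/r₂ − 1/a_t)] = 3197 m/s.
Δv₂ = v_c2 − v_a = 1302 m/s.
= 1.302 km/s.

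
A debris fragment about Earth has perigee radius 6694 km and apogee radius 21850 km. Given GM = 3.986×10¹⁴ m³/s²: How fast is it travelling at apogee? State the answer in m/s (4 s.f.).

v ≈ 2925 m/s

Semi-major axis a = (r_p + r_a)/2 = 14272 km = 1.427×10⁷ m.
Vis-viva: v² = μ(2/r − 1/a) = 3.986×10¹⁴ × (9.153×10⁻⁸ − 7.007×10⁻⁸) = 8.556×10⁶ m²/s².
v = 2925 m/s.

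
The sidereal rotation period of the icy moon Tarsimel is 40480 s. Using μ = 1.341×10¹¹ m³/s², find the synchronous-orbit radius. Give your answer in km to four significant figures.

r_sync ≈ 1772 km

A synchronous orbit has period T, so by Kepler's third law a = (μT²/4π²)^(1/3).
μT²/4π² = 1.341×10¹¹ × (4.048×10⁴)² / 39.48 = 5.566×10¹⁸ m³.
a = 1.772×10⁶ m = 1772.2 km.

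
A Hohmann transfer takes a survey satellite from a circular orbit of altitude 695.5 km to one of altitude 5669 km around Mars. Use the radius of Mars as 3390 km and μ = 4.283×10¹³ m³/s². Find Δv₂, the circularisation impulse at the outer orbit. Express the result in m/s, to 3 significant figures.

r₁ = 3390 + 695.5 = 4085.5 km = 4.0855×10⁶ m.
r₂ = 3390 + 5669 = 9059.0 km = 9.0590×10⁶ m.
Transfer ellipse a_t = (r₁ + r₂)/2 = 6.572×10⁶ m.
At r₁: circular v_c1 = √(μ/r₁) = 3238 m/s; transfer-periapsis v_p = √[μ(2/r₁ − 1/a_t)] = 3801 m/s.
At r₂: circular v_c2 = √(μ/r₂) = 2174 m/s; transfer-apoapsis v_a = √[μ(2/r₂ − 1/a_t)] = 1714 m/s.
Δv₂ = v_c2 − v_a = 460.0 m/s.

Δv ≈ 460 m/s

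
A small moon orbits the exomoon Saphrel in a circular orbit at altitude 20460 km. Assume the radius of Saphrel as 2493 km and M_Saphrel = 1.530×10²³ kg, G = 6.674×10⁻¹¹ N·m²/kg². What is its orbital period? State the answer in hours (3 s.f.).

μ = GM = 6.674×10⁻¹¹ × 1.530×10²³ = 1.021×10¹³ m³/s².
r = 2493 + 20460 = 22953 km = 2.2953×10⁷ m.
Kepler's third law: T = 2π√(r³/μ) = 2π√((2.295×10⁷)³ / 1.021×10¹³).
r³/μ = 1.184×10⁹ s², so T = 2π × 3.441×10⁴ = 2.162×10⁵ s.
Converting: 2.162×10⁵ s ÷ 3600 = 60.06 hours.

T ≈ 60.1 hours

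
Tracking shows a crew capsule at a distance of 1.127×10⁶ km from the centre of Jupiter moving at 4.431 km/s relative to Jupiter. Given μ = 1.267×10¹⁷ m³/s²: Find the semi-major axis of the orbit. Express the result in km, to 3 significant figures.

a ≈ 6.17×10⁵ km

r = 1.127×10⁹ m.
Vis-viva rearranged: 1/a = 2/r − v²/μ = 1.775×10⁻⁹ − 1.550×10⁻¹⁰ = 1.620×10⁻⁹ m⁻¹.
a = 6.174×10⁸ m = 6.1741×10⁵ km.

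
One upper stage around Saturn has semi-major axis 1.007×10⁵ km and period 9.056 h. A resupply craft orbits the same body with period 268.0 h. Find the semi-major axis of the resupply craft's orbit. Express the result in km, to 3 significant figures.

Kepler's third law: a³ ∝ T², so a₂ = a₁ (T₂/T₁)^(2/3).
T₂/T₁ = 29.59, (T₂/T₁)^(2/3) = 9.568.
a₂ = 1.007×10⁵ × 9.568 = 9.634×10⁵ km.

a₂ ≈ 9.63×10⁵ km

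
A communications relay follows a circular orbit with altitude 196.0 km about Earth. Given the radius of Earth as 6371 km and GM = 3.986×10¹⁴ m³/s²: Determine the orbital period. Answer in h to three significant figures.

T ≈ 1.47 h

r = 6371 + 196.0 = 6567.0 km = 6.5670×10⁶ m.
Kepler's third law: T = 2π√(r³/μ) = 2π√((6.567×10⁶)³ / 3.986×10¹⁴).
r³/μ = 7.105×10⁵ s², so T = 2π × 8.429×10² = 5.296×10³ s.
Converting: 5.296×10³ s ÷ 3600 = 1.471 h.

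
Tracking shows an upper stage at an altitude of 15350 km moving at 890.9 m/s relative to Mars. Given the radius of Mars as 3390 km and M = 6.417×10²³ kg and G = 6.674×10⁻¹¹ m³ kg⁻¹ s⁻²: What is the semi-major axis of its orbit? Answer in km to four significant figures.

a ≈ 11340 km

μ = GM = 6.674×10⁻¹¹ × 6.417×10²³ = 4.283×10¹³ m³/s².
r = 3390 + 15350 = 18740 km = 1.874×10⁷ m.
Vis-viva rearranged: 1/a = 2/r − v²/μ = 1.067×10⁻⁷ − 1.853×10⁻⁸ = 8.819×10⁻⁸ m⁻¹.
a = 1.134×10⁷ m = 11339 km.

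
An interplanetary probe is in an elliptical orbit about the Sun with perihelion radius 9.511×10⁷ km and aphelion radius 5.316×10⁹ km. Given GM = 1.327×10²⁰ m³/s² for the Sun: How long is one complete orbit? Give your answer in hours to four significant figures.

Semi-major axis a = (r_p + r_a)/2 = (9.5110×10⁷ + 5.3160×10⁹)/2 = 2.7056×10⁹ km = 2.706×10¹² m.
By Kepler's third law T = 2π√(a³/μ) = 2π × 3.863×10⁸ = 2.427×10⁹ s.
= 6.743×10⁵ hours.

T ≈ 674300 hours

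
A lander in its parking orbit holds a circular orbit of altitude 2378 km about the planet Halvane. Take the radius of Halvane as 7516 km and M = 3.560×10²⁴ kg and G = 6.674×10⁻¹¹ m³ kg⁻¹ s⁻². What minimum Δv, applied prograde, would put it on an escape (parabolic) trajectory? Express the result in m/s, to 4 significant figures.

μ = GM = 6.674×10⁻¹¹ × 3.560×10²⁴ = 2.376×10¹⁴ m³/s².
r = 7516 + 2378 = 9894.0 km = 9.8940×10⁶ m.
Circular speed v_c = √(μ/r) = 4900 m/s.
Escape speed v_esc = √(2μ/r) = √2 × v_c = 6930 m/s.
Δv = v_esc − v_c = 2030 m/s.

Δv ≈ 2030 m/s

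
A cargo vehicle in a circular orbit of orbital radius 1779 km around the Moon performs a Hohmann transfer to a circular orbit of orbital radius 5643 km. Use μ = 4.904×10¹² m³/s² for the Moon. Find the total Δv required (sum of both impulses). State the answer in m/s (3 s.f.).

r₁ = 1779 km = 1.779×10⁶ m.
r₂ = 5643 km = 5.643×10⁶ m.
Transfer ellipse a_t = (r₁ + r₂)/2 = 3.711×10⁶ m.
At r₁: circular v_c1 = √(μ/r₁) = 1660 m/s; transfer-perilune v_p = √[μ(2/r₁ − 1/a_t)] = 2047 m/s.
Δv₁ = v_p − v_c1 = 387.1 m/s.
At r₂: circular v_c2 = √(μ/r₂) = 932.2 m/s; transfer-apolune v_a = √[μ(2/r₂ − 1/a_t)] = 645.5 m/s.
Δv₂ = v_c2 − v_a = 286.8 m/s.
Total Δv = Δv₁ + Δv₂ = 673.8 m/s.

Δv_total ≈ 674 m/s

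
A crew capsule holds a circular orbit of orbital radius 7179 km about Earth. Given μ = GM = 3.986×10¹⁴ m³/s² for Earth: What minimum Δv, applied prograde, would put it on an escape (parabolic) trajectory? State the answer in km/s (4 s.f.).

Δv ≈ 3.086 km/s

r = 7179 km = 7.179×10⁶ m.
Circular speed v_c = √(μ/r) = 7451 m/s.
Escape speed v_esc = √(2μ/r) = √2 × v_c = 10540 m/s.
Δv = v_esc − v_c = 3086 m/s = 3.086 km/s.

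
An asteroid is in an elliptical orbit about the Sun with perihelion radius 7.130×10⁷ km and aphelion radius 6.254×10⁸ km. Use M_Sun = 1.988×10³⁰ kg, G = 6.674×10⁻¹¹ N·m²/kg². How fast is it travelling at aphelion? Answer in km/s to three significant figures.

v ≈ 6.59 km/s

μ = GM = 6.674×10⁻¹¹ × 1.988×10³⁰ = 1.327×10²⁰ m³/s².
Semi-major axis a = (r_p + r_a)/2 = 3.4835×10⁸ km = 3.484×10¹¹ m.
Vis-viva: v² = μ(2/r − 1/a) = 1.327×10²⁰ × (3.198×10⁻¹² − 2.871×10⁻¹²) = 4.342×10⁷ m²/s².
v = 6590 m/s = 6.590 km/s.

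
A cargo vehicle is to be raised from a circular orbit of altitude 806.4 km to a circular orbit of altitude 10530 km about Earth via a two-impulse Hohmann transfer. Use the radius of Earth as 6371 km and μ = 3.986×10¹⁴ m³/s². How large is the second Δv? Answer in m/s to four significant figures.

Δv ≈ 1107 m/s

r₁ = 6371 + 806.4 = 7177.4 km = 7.1774×10⁶ m.
r₂ = 6371 + 10530 = 16901 km = 1.6901×10⁷ m.
Transfer ellipse a_t = (r₁ + r₂)/2 = 1.204×10⁷ m.
At r₁: circular v_c1 = √(μ/r₁) = 7452 m/s; transfer-perigee v_p = √[μ(2/r₁ − 1/a_t)] = 8830 m/s.
At r₂: circular v_c2 = √(μ/r₂) = 4856 m/s; transfer-apogee v_a = √[μ(2/r₂ − 1/a_t)] = 3750 m/s.
Δv₂ = v_c2 − v_a = 1107 m/s.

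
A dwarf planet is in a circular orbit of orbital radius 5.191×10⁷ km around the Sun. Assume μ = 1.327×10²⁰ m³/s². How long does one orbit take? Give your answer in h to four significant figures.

r = 5.191×10⁷ km = 5.191×10¹⁰ m.
Kepler's third law: T = 2π√(r³/μ) = 2π√((5.191×10¹⁰)³ / 1.327×10²⁰).
r³/μ = 1.054×10¹² s², so T = 2π × 1.027×10⁶ = 6.451×10⁶ s.
Converting: 6.451×10⁶ s ÷ 3600 = 1792 h.

T ≈ 1792 h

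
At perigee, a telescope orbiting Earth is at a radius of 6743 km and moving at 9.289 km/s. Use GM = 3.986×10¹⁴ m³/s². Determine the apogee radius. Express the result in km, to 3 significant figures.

apogee radius ≈ 18200 km

r_p = 6.743×10⁶ m.
Specific energy ε = v²/2 − μ/r = -1.597×10⁷ J/kg, so a = −μ/(2ε) = 1.248×10⁷ m.
The apsides satisfy r_p + r_a = 2a, so the apogee radius is 2a − r_p = 1.822×10⁷ m = 18216 km.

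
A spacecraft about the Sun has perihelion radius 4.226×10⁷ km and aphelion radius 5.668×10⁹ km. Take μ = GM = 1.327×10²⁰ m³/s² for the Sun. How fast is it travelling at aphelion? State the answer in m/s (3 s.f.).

Semi-major axis a = (r_p + r_a)/2 = 2.8551×10⁹ km = 2.855×10¹² m.
Vis-viva: v² = μ(2/r − 1/a) = 1.327×10²⁰ × (3.529×10⁻¹³ − 3.502×10⁻¹³) = 3.465×10⁵ m²/s².
v = 588.7 m/s.

v ≈ 589 m/s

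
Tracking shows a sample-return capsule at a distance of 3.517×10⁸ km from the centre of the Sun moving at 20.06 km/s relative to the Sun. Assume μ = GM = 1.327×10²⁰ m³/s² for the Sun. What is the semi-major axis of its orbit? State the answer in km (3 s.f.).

r = 3.517×10¹¹ m.
Vis-viva rearranged: 1/a = 2/r − v²/μ = 5.687×10⁻¹² − 3.032×10⁻¹² = 2.654×10⁻¹² m⁻¹.
a = 3.768×10¹¹ m = 3.7676×10⁸ km.

a ≈ 3.77×10⁸ km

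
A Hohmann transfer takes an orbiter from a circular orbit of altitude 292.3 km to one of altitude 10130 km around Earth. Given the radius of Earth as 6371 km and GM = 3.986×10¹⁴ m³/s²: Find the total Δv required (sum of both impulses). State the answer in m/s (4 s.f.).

Δv_total ≈ 2684 m/s

r₁ = 6371 + 292.3 = 6663.3 km = 6.6633×10⁶ m.
r₂ = 6371 + 10130 = 16501 km = 1.6501×10⁷ m.
Transfer ellipse a_t = (r₁ + r₂)/2 = 1.158×10⁷ m.
At r₁: circular v_c1 = √(μ/r₁) = 7734 m/s; transfer-perigee v_p = √[μ(2/r₁ − 1/a_t)] = 9232 m/s.
Δv₁ = v_p − v_c1 = 1497 m/s.
At r₂: circular v_c2 = √(μ/r₂) = 4915 m/s; transfer-apogee v_a = √[μ(2/r₂ − 1/a_t)] = 3728 m/s.
Δv₂ = v_c2 − v_a = 1187 m/s.
Total Δv = Δv₁ + Δv₂ = 2684 m/s.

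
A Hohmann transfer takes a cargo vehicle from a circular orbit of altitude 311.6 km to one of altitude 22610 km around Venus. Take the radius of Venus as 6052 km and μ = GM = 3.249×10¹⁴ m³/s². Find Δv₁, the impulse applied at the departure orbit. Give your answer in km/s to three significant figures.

r₁ = 6052 + 311.6 = 6363.6 km = 6.3636×10⁶ m.
r₂ = 6052 + 22610 = 28662 km = 2.8662×10⁷ m.
Transfer ellipse a_t = (r₁ + r₂)/2 = 1.751×10⁷ m.
At r₁: circular v_c1 = √(μ/r₁) = 7145 m/s; transfer-periapsis v_p = √[μ(2/r₁ − 1/a_t)] = 9141 m/s.
Δv₁ = v_p − v_c1 = 1996 m/s.
= 1.996 km/s.

Δv ≈ 2.00 km/s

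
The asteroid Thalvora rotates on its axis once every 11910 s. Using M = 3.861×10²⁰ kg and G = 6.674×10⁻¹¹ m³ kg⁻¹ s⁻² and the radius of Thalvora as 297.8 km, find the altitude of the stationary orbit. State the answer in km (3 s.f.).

h_sync ≈ 155 km

μ = GM = 6.674×10⁻¹¹ × 3.861×10²⁰ = 2.577×10¹⁰ m³/s².
A synchronous orbit has period T, so by Kepler's third law a = (μT²/4π²)^(1/3).
μT²/4π² = 2.577×10¹⁰ × (1.191×10⁴)² / 39.48 = 9.259×10¹⁶ m³.
a = 4.524×10⁵ m = 452.39 km.
Altitude h = a − R = 452.39 − 297.8 = 154.59 km.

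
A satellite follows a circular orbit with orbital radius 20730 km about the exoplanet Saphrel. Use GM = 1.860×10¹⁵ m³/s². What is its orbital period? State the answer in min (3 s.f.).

r = 20730 km = 2.073×10⁷ m.
Kepler's third law: T = 2π√(r³/μ) = 2π√((2.073×10⁷)³ / 1.860×10¹⁵).
r³/μ = 4.789×10⁶ s², so T = 2π × 2.188×10³ = 1.375×10⁴ s.
Converting: 1.375×10⁴ s ÷ 60.00 = 229.2 min.

T ≈ 229 min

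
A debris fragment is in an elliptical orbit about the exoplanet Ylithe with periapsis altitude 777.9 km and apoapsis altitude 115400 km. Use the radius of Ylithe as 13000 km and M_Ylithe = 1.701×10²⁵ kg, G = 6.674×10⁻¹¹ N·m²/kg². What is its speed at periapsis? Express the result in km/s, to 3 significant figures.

μ = GM = 6.674×10⁻¹¹ × 1.701×10²⁵ = 1.135×10¹⁵ m³/s².
r_p = 13000 + 777.9 = 13778 km = 1.3778×10⁷ m.
r_a = 13000 + 115400 = 128400 km = 1.2840×10⁸ m.
Semi-major axis a = (r_p + r_a)/2 = 71089 km = 7.109×10⁷ m.
Vis-viva: v² = μ(2/r − 1/a) = 1.135×10¹⁵ × (1.452×10⁻⁷ − 1.407×10⁻⁸) = 1.488×10⁸ m²/s².
v = 12200 m/s = 12.20 km/s.

v ≈ 12.2 km/s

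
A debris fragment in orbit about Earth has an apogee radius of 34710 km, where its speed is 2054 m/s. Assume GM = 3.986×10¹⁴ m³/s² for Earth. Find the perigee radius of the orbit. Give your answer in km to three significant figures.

r_a = 3.471×10⁷ m.
Specific energy ε = v²/2 − μ/r = -9.374×10⁶ J/kg, so a = −μ/(2ε) = 2.126×10⁷ m.
The apsides satisfy r_p + r_a = 2a, so the perigee radius is 2a − r_a = 7.811×10⁶ m = 7810.7 km.

perigee radius ≈ 7810 km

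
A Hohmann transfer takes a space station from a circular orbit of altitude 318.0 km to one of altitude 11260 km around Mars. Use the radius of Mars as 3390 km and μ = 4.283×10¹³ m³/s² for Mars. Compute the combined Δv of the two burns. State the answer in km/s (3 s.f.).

Δv_total ≈ 1.52 km/s

r₁ = 3390 + 318.0 = 3708.0 km = 3.7080×10⁶ m.
r₂ = 3390 + 11260 = 14650 km = 1.4650×10⁷ m.
Transfer ellipse a_t = (r₁ + r₂)/2 = 9.179×10⁶ m.
At r₁: circular v_c1 = √(μ/r₁) = 3399 m/s; transfer-periapsis v_p = √[μ(2/r₁ − 1/a_t)] = 4294 m/s.
Δv₁ = v_p − v_c1 = 895.0 m/s.
At r₂: circular v_c2 = √(μ/r₂) = 1710 m/s; transfer-apoapsis v_a = √[μ(2/r₂ − 1/a_t)] = 1087 m/s.
Δv₂ = v_c2 − v_a = 623.1 m/s.
Total Δv = Δv₁ + Δv₂ = 1518 m/s = 1.518 km/s.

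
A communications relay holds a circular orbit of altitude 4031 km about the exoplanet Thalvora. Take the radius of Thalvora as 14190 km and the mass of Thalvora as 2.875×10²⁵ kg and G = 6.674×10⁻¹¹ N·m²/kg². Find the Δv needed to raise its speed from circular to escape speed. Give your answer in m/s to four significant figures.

μ = GM = 6.674×10⁻¹¹ × 2.875×10²⁵ = 1.919×10¹⁵ m³/s².
r = 14190 + 4031 = 18221 km = 1.8221×10⁷ m.
Circular speed v_c = √(μ/r) = 10260 m/s.
Escape speed v_esc = √(2μ/r) = √2 × v_c = 14510 m/s.
Δv = v_esc − v_c = 4251 m/s.

Δv ≈ 4251 m/s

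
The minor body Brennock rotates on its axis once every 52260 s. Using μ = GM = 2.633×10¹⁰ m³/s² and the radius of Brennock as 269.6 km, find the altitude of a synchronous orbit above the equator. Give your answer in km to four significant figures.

h_sync ≈ 951.7 km

A synchronous orbit has period T, so by Kepler's third law a = (μT²/4π²)^(1/3).
μT²/4π² = 2.633×10¹⁰ × (5.226×10⁴)² / 39.48 = 1.822×10¹⁸ m³.
a = 1.221×10⁶ m = 1221.3 km.
Altitude h = a − R = 1221.3 − 269.6 = 951.67 km.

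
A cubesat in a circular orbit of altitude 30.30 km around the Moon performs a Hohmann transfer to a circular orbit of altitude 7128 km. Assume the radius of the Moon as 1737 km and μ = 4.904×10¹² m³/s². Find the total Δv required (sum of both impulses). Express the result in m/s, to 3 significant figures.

r₁ = 1737 + 30.30 = 1767.3 km = 1.7673×10⁶ m.
r₂ = 1737 + 7128 = 8865.0 km = 8.8650×10⁶ m.
Transfer ellipse a_t = (r₁ + r₂)/2 = 5.316×10⁶ m.
At r₁: circular v_c1 = √(μ/r₁) = 1666 m/s; transfer-perilune v_p = √[μ(2/r₁ − 1/a_t)] = 2151 m/s.
Δv₁ = v_p − v_c1 = 485.3 m/s.
At r₂: circular v_c2 = √(μ/r₂) = 743.8 m/s; transfer-apolune v_a = √[μ(2/r₂ − 1/a_t)] = 428.8 m/s.
Δv₂ = v_c2 − v_a = 314.9 m/s.
Total Δv = Δv₁ + Δv₂ = 800.2 m/s.

Δv_total ≈ 800 m/s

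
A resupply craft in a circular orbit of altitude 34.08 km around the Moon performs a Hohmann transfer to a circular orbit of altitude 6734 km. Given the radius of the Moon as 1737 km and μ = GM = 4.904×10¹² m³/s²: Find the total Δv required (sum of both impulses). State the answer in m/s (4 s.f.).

r₁ = 1737 + 34.08 = 1771.1 km = 1.7711×10⁶ m.
r₂ = 1737 + 6734 = 8471.0 km = 8.4710×10⁶ m.
Transfer ellipse a_t = (r₁ + r₂)/2 = 5.121×10⁶ m.
At r₁: circular v_c1 = √(μ/r₁) = 1664 m/s; transfer-perilune v_p = √[μ(2/r₁ − 1/a_t)] = 2140 m/s.
Δv₁ = v_p − v_c1 = 476.1 m/s.
At r₂: circular v_c2 = √(μ/r₂) = 760.9 m/s; transfer-apolune v_a = √[μ(2/r₂ − 1/a_t)] = 447.5 m/s.
Δv₂ = v_c2 − v_a = 313.4 m/s.
Total Δv = Δv₁ + Δv₂ = 789.6 m/s.

Δv_total ≈ 789.6 m/s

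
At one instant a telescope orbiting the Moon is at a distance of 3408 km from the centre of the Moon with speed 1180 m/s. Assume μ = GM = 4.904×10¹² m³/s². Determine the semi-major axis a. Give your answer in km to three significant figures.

r = 3.408×10⁶ m.
Specific orbital energy ε = v²/2 − μ/r = (1180)²/2 − 4.904×10¹²/3.408×10⁶ = -7.428×10⁵ J/kg.
Since ε = −μ/(2a), a = −μ/(2ε) = 3.301×10⁶ m = 3301.2 km.

a ≈ 3300 km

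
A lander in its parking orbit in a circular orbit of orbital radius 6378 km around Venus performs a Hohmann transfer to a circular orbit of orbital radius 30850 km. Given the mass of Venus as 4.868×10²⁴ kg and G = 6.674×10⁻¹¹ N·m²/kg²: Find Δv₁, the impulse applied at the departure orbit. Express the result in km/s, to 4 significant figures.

Δv ≈ 2.051 km/s

μ = GM = 6.674×10⁻¹¹ × 4.868×10²⁴ = 3.249×10¹⁴ m³/s².
r₁ = 6378 km = 6.378×10⁶ m.
r₂ = 30850 km = 3.085×10⁷ m.
Transfer ellipse a_t = (r₁ + r₂)/2 = 1.861×10⁷ m.
At r₁: circular v_c1 = √(μ/r₁) = 7137 m/s; transfer-periapsis v_p = √[μ(2/r₁ − 1/a_t)] = 9188 m/s.
Δv₁ = v_p − v_c1 = 2051 m/s.
= 2.051 km/s.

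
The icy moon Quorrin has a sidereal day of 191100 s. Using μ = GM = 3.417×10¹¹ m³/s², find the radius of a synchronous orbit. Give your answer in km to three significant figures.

r_sync ≈ 6810 km

A synchronous orbit has period T, so by Kepler's third law a = (μT²/4π²)^(1/3).
μT²/4π² = 3.417×10¹¹ × (1.911×10⁵)² / 39.48 = 3.161×10²⁰ m³.
a = 6.812×10⁶ m = 6811.9 km.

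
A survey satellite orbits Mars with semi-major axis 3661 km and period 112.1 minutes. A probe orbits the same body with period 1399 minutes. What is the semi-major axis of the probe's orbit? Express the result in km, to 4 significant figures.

a₂ ≈ 19700 km

Kepler's third law: a³ ∝ T², so a₂ = a₁ (T₂/T₁)^(2/3).
T₂/T₁ = 12.48, (T₂/T₁)^(2/3) = 5.380.
a₂ = 3661 × 5.380 = 19700 km.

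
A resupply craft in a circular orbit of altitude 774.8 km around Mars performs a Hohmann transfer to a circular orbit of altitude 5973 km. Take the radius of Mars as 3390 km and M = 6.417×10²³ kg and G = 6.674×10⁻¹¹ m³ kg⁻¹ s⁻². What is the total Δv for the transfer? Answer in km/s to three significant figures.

Δv_total ≈ 1.03 km/s

μ = GM = 6.674×10⁻¹¹ × 6.417×10²³ = 4.283×10¹³ m³/s².
r₁ = 3390 + 774.8 = 4164.8 km = 4.1648×10⁶ m.
r₂ = 3390 + 5973 = 9363.0 km = 9.3630×10⁶ m.
Transfer ellipse a_t = (r₁ + r₂)/2 = 6.764×10⁶ m.
At r₁: circular v_c1 = √(μ/r₁) = 3207 m/s; transfer-periapsis v_p = √[μ(2/r₁ − 1/a_t)] = 3773 m/s.
Δv₁ = v_p − v_c1 = 566.1 m/s.
At r₂: circular v_c2 = √(μ/r₂) = 2139 m/s; transfer-apoapsis v_a = √[μ(2/r₂ − 1/a_t)] = 1678 m/s.
Δv₂ = v_c2 − v_a = 460.5 m/s.
Total Δv = Δv₁ + Δv₂ = 1027 m/s = 1.027 km/s.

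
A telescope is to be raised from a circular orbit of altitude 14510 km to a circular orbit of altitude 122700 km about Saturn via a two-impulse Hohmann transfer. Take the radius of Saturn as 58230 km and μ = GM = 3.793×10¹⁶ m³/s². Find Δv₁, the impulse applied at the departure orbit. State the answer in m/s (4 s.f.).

Δv ≈ 4438 m/s

r₁ = 58230 + 14510 = 72740 km = 7.2740×10⁷ m.
r₂ = 58230 + 122700 = 180930 km = 1.8093×10⁸ m.
Transfer ellipse a_t = (r₁ + r₂)/2 = 1.268×10⁸ m.
At r₁: circular v_c1 = √(μ/r₁) = 22840 m/s; transfer-perikrone v_p = √[μ(2/r₁ − 1/a_t)] = 27270 m/s.
Δv₁ = v_p − v_c1 = 4438 m/s.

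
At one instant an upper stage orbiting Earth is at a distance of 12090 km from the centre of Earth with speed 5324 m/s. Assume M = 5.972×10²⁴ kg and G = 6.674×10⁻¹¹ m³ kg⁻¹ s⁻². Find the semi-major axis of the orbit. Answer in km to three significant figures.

a ≈ 10600 km

μ = GM = 6.674×10⁻¹¹ × 5.972×10²⁴ = 3.986×10¹⁴ m³/s².
r = 1.209×10⁷ m.
Specific orbital energy ε = v²/2 − μ/r = (5324)²/2 − 3.986×10¹⁴/1.209×10⁷ = -1.879×10⁷ J/kg.
Since ε = −μ/(2a), a = −μ/(2ε) = 1.060×10⁷ m = 10603 km.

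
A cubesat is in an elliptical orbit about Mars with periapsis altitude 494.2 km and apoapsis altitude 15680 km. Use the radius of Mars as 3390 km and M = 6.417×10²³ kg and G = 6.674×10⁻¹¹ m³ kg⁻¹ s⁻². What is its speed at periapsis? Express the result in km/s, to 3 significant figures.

μ = GM = 6.674×10⁻¹¹ × 6.417×10²³ = 4.283×10¹³ m³/s².
r_p = 3390 + 494.2 = 3884.2 km = 3.8842×10⁶ m.
r_a = 3390 + 15680 = 19070 km = 1.9070×10⁷ m.
Semi-major axis a = (r_p + r_a)/2 = 11477 km = 1.148×10⁷ m.
Vis-viva: v² = μ(2/r − 1/a) = 4.283×10¹³ × (5.149×10⁻⁷ − 8.713×10⁻⁸) = 1.832×10⁷ m²/s².
v = 4280 m/s = 4.280 km/s.

v ≈ 4.28 km/s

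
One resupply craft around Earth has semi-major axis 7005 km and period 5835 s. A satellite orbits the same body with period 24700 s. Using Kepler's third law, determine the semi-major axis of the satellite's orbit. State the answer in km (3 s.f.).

Kepler's third law: a³ ∝ T², so a₂ = a₁ (T₂/T₁)^(2/3).
T₂/T₁ = 4.233, (T₂/T₁)^(2/3) = 2.617.
a₂ = 7005 × 2.617 = 18330 km.

a₂ ≈ 18300 km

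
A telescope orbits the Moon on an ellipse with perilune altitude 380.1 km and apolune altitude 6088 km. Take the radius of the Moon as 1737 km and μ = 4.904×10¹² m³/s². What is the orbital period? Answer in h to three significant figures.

r_p = 1737 + 380.1 = 2117.1 km = 2.1171×10⁶ m.
r_a = 1737 + 6088 = 7825.0 km = 7.8250×10⁶ m.
Semi-major axis a = (r_p + r_a)/2 = (2117.1 + 7825.0)/2 = 4971.1 km = 4.971×10⁶ m.
By Kepler's third law T = 2π√(a³/μ) = 2π × 5.005×10³ = 3.145×10⁴ s.
= 8.735 h.

T ≈ 8.74 h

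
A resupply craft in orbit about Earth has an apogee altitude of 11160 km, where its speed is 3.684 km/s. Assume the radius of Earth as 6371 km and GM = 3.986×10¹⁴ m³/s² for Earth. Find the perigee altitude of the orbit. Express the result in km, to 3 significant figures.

perigee altitude ≈ 1090 km

r_a = 6371 + 11160 = 17531 km = 1.753×10⁷ m.
Specific energy ε = v²/2 − μ/r = -1.595×10⁷ J/kg, so a = −μ/(2ε) = 1.249×10⁷ m.
The apsides satisfy r_p + r_a = 2a, so the perigee radius is 2a − r_a = 7.458×10⁶ m = 7458.1 km.
Perigee altitude = 7458.1 − 6371 = 1087.1 km.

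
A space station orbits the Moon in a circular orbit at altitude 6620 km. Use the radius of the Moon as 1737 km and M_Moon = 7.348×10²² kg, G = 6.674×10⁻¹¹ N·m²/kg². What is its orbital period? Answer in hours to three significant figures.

μ = GM = 6.674×10⁻¹¹ × 7.348×10²² = 4.904×10¹² m³/s².
r = 1737 + 6620 = 8357.0 km = 8.3570×10⁶ m.
Kepler's third law: T = 2π√(r³/μ) = 2π√((8.357×10⁶)³ / 4.904×10¹²).
r³/μ = 1.190×10⁸ s², so T = 2π × 1.091×10⁴ = 6.855×10⁴ s.
Converting: 6.855×10⁴ s ÷ 3600 = 19.04 hours.

T ≈ 19.0 hours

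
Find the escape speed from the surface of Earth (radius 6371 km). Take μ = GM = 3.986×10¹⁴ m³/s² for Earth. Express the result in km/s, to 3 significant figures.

r = R = 6.371×10⁶ m.
Escape speed v_esc = √(2μ/r) = √(2 × 3.986×10¹⁴ / 6.371×10⁶) = √(1.251×10⁸) = 11190 m/s.
= 11.19 km/s.

v_esc ≈ 11.2 km/s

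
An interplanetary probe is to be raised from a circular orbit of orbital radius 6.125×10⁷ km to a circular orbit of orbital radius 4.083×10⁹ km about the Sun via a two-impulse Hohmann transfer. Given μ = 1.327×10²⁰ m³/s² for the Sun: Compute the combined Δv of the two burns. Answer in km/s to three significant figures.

r₁ = 6.125×10⁷ km = 6.125×10¹⁰ m.
r₂ = 4.083×10⁹ km = 4.083×10¹² m.
Transfer ellipse a_t = (r₁ + r₂)/2 = 2.072×10¹² m.
At r₁: circular v_c1 = √(μ/r₁) = 46550 m/s; transfer-perihelion v_p = √[μ(2/r₁ − 1/a_t)] = 65340 m/s.
Δv₁ = v_p − v_c1 = 18790 m/s.
At r₂: circular v_c2 = √(μ/r₂) = 5701 m/s; transfer-aphelion v_a = √[μ(2/r₂ − 1/a_t)] = 980.1 m/s.
Δv₂ = v_c2 − v_a = 4721 m/s.
Total Δv = Δv₁ + Δv₂ = 23510 m/s = 23.51 km/s.

Δv_total ≈ 23.5 km/s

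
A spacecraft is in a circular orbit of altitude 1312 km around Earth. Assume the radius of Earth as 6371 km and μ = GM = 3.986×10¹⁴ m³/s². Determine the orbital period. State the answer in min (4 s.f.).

T ≈ 111.7 min

r = 6371 + 1312 = 7683.0 km = 7.6830×10⁶ m.
Kepler's third law: T = 2π√(r³/μ) = 2π√((7.683×10⁶)³ / 3.986×10¹⁴).
r³/μ = 1.138×10⁶ s², so T = 2π × 1.067×10³ = 6.702×10³ s.
Converting: 6.702×10³ s ÷ 60.00 = 111.7 min.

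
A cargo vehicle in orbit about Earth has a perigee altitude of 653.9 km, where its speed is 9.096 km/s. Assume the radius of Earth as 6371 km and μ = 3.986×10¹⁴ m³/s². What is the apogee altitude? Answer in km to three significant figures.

r_p = 6371 + 653.9 = 7024.9 km = 7.025×10⁶ m.
Specific energy ε = v²/2 − μ/r = -1.537×10⁷ J/kg, so a = −μ/(2ε) = 1.296×10⁷ m.
The apsides satisfy r_p + r_a = 2a, so the apogee radius is 2a − r_p = 1.890×10⁷ m = 18905 km.
Apogee altitude = 18905 − 6371 = 12534 km.

apogee altitude ≈ 12500 km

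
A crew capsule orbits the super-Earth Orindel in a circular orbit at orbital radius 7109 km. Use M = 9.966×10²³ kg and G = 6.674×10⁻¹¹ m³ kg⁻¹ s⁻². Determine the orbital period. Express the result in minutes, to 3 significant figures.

μ = GM = 6.674×10⁻¹¹ × 9.966×10²³ = 6.651×10¹³ m³/s².
r = 7109 km = 7.109×10⁶ m.
Kepler's third law: T = 2π√(r³/μ) = 2π√((7.109×10⁶)³ / 6.651×10¹³).
r³/μ = 5.402×10⁶ s², so T = 2π × 2.324×10³ = 1.460×10⁴ s.
Converting: 1.460×10⁴ s ÷ 60.00 = 243.4 minutes.

T ≈ 243 minutes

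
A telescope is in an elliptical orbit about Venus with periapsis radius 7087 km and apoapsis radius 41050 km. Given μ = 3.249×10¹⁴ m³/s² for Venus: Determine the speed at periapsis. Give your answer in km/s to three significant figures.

Semi-major axis a = (r_p + r_a)/2 = 24068 km = 2.407×10⁷ m.
Vis-viva: v² = μ(2/r − 1/a) = 3.249×10¹⁴ × (2.822×10⁻⁷ − 4.155×10⁻⁸) = 7.819×10⁷ m²/s².
v = 8843 m/s = 8.843 km/s.

v ≈ 8.84 km/s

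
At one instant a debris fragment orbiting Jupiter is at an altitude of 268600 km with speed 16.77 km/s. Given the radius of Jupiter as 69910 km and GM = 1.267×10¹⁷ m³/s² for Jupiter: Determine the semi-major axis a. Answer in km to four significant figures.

r = 69910 + 268600 = 3.3851×10⁵ km = 3.385×10⁸ m.
Specific orbital energy ε = v²/2 − μ/r = (16770)²/2 − 1.267×10¹⁷/3.385×10⁸ = -2.337×10⁸ J/kg.
Since ε = −μ/(2a), a = −μ/(2ε) = 2.711×10⁸ m = 2.7111×10⁵ km.

a ≈ 2.711×10⁵ km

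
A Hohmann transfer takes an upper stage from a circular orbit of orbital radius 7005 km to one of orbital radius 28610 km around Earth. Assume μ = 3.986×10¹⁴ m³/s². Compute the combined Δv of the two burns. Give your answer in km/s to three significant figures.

Δv_total ≈ 3.41 km/s

r₁ = 7005 km = 7.005×10⁶ m.
r₂ = 28610 km = 2.861×10⁷ m.
Transfer ellipse a_t = (r₁ + r₂)/2 = 1.781×10⁷ m.
At r₁: circular v_c1 = √(μ/r₁) = 7543 m/s; transfer-perigee v_p = √[μ(2/r₁ − 1/a_t)] = 9561 m/s.
Δv₁ = v_p − v_c1 = 2018 m/s.
At r₂: circular v_c2 = √(μ/r₂) = 3733 m/s; transfer-apogee v_a = √[μ(2/r₂ − 1/a_t)] = 2341 m/s.
Δv₂ = v_c2 − v_a = 1392 m/s.
Total Δv = Δv₁ + Δv₂ = 3410 m/s = 3.410 km/s.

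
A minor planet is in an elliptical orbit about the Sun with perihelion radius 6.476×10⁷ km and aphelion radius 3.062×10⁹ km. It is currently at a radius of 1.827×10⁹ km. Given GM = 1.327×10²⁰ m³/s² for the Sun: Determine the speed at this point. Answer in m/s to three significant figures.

v ≈ 7770 m/s

Semi-major axis a = (r_p + r_a)/2 = 1.5634×10⁹ km = 1.563×10¹² m.
Vis-viva: v² = μ(2/r − 1/a) = 1.327×10²⁰ × (1.095×10⁻¹² − 6.396×10⁻¹³) = 6.039×10⁷ m²/s².
v = 7771 m/s.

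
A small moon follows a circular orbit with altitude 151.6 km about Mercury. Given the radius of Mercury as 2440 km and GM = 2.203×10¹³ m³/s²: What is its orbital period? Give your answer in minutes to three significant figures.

r = 2440 + 151.6 = 2591.6 km = 2.5916×10⁶ m.
Kepler's third law: T = 2π√(r³/μ) = 2π√((2.592×10⁶)³ / 2.203×10¹³).
r³/μ = 7.901×10⁵ s², so T = 2π × 8.889×10² = 5.585×10³ s.
Converting: 5.585×10³ s ÷ 60.00 = 93.08 minutes.

T ≈ 93.1 minutes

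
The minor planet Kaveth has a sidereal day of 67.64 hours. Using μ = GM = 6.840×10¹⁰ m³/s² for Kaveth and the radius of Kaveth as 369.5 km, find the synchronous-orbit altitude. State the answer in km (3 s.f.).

h_sync ≈ 4310 km

T = 67.64 hours = 2.435×10⁵ s.
A synchronous orbit has period T, so by Kepler's third law a = (μT²/4π²)^(1/3).
μT²/4π² = 6.840×10¹⁰ × (2.435×10⁵)² / 39.48 = 1.027×10²⁰ m³.
a = 4.683×10⁶ m = 4683.5 km.
Altitude h = a − R = 4683.5 − 369.5 = 4314.0 km.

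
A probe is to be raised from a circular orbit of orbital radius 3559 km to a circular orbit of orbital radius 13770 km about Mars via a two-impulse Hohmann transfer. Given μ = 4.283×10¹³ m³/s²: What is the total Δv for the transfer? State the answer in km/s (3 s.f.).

r₁ = 3559 km = 3.559×10⁶ m.
r₂ = 13770 km = 1.377×10⁷ m.
Transfer ellipse a_t = (r₁ + r₂)/2 = 8.664×10⁶ m.
At r₁: circular v_c1 = √(μ/r₁) = 3469 m/s; transfer-periapsis v_p = √[μ(2/r₁ − 1/a_t)] = 4373 m/s.
Δv₁ = v_p − v_c1 = 904.2 m/s.
At r₂: circular v_c2 = √(μ/r₂) = 1764 m/s; transfer-apoapsis v_a = √[μ(2/r₂ − 1/a_t)] = 1130 m/s.
Δv₂ = v_c2 − v_a = 633.3 m/s.
Total Δv = Δv₁ + Δv₂ = 1538 m/s = 1.538 km/s.

Δv_total ≈ 1.54 km/s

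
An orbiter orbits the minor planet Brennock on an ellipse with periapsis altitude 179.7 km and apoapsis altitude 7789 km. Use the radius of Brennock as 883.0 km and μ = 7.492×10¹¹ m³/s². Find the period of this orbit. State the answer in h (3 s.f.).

r_p = 883.0 + 179.7 = 1062.7 km = 1.0627×10⁶ m.
r_a = 883.0 + 7789 = 8672.0 km = 8.6720×10⁶ m.
Semi-major axis a = (r_p + r_a)/2 = (1062.7 + 8672.0)/2 = 4867.4 km = 4.867×10⁶ m.
By Kepler's third law T = 2π√(a³/μ) = 2π × 1.241×10⁴ = 7.795×10⁴ s.
= 21.65 h.

T ≈ 21.7 h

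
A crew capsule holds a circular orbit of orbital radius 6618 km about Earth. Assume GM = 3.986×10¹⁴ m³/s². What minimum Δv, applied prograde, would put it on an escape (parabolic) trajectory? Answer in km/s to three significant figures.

r = 6618 km = 6.618×10⁶ m.
Circular speed v_c = √(μ/r) = 7761 m/s.
Escape speed v_esc = √(2μ/r) = √2 × v_c = 10980 m/s.
Δv = v_esc − v_c = 3215 m/s = 3.215 km/s.

Δv ≈ 3.21 km/s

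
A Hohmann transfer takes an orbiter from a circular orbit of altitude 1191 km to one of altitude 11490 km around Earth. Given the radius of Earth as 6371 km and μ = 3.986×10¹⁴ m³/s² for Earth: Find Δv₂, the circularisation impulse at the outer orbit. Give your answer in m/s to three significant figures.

r₁ = 6371 + 1191 = 7562.0 km = 7.5620×10⁶ m.
r₂ = 6371 + 11490 = 17861 km = 1.7861×10⁷ m.
Transfer ellipse a_t = (r₁ + r₂)/2 = 1.271×10⁷ m.
At r₁: circular v_c1 = √(μ/r₁) = 7260 m/s; transfer-perigee v_p = √[μ(2/r₁ − 1/a_t)] = 8606 m/s.
At r₂: circular v_c2 = √(μ/r₂) = 4724 m/s; transfer-apogee v_a = √[μ(2/r₂ − 1/a_t)] = 3644 m/s.
Δv₂ = v_c2 − v_a = 1080 m/s.

Δv ≈ 1080 m/s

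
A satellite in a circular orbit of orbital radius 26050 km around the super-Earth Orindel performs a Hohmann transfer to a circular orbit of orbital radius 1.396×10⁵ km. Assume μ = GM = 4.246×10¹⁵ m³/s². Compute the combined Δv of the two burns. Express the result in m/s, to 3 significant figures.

Δv_total ≈ 6230 m/s

r₁ = 26050 km = 2.605×10⁷ m.
r₂ = 1.396×10⁵ km = 1.396×10⁸ m.
Transfer ellipse a_t = (r₁ + r₂)/2 = 8.282×10⁷ m.
At r₁: circular v_c1 = √(μ/r₁) = 12770 m/s; transfer-periapsis v_p = √[μ(2/r₁ − 1/a_t)] = 16570 m/s.
Δv₁ = v_p − v_c1 = 3808 m/s.
At r₂: circular v_c2 = √(μ/r₂) = 5515 m/s; transfer-apoapsis v_a = √[μ(2/r₂ − 1/a_t)] = 3093 m/s.
Δv₂ = v_c2 − v_a = 2422 m/s.
Total Δv = Δv₁ + Δv₂ = 6230 m/s.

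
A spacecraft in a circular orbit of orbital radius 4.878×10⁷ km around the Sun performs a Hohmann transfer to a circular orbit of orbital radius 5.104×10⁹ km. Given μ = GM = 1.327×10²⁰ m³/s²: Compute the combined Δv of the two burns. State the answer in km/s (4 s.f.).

r₁ = 4.878×10⁷ km = 4.878×10¹⁰ m.
r₂ = 5.104×10⁹ km = 5.104×10¹² m.
Transfer ellipse a_t = (r₁ + r₂)/2 = 2.576×10¹² m.
At r₁: circular v_c1 = √(μ/r₁) = 52160 m/s; transfer-perihelion v_p = √[μ(2/r₁ − 1/a_t)] = 73410 m/s.
Δv₁ = v_p − v_c1 = 21250 m/s.
At r₂: circular v_c2 = √(μ/r₂) = 5099 m/s; transfer-aphelion v_a = √[μ(2/r₂ − 1/a_t)] = 701.6 m/s.
Δv₂ = v_c2 − v_a = 4397 m/s.
Total Δv = Δv₁ + Δv₂ = 25650 m/s = 25.65 km/s.

Δv_total ≈ 25.65 km/s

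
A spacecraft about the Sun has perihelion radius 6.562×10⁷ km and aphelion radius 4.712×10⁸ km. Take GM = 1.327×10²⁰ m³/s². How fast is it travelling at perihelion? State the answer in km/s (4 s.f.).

Semi-major axis a = (r_p + r_a)/2 = 2.6841×10⁸ km = 2.684×10¹¹ m.
Vis-viva: v² = μ(2/r − 1/a) = 1.327×10²⁰ × (3.048×10⁻¹¹ − 3.726×10⁻¹²) = 3.550×10⁹ m²/s².
v = 59580 m/s = 59.58 km/s.

v ≈ 59.58 km/s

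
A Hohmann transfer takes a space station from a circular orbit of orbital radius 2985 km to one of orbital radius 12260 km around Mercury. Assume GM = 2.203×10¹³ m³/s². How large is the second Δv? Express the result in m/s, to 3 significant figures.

r₁ = 2985 km = 2.985×10⁶ m.
r₂ = 12260 km = 1.226×10⁷ m.
Transfer ellipse a_t = (r₁ + r₂)/2 = 7.622×10⁶ m.
At r₁: circular v_c1 = √(μ/r₁) = 2717 m/s; transfer-periherm v_p = √[μ(2/r₁ − 1/a_t)] = 3445 m/s.
At r₂: circular v_c2 = √(μ/r₂) = 1340 m/s; transfer-apoherm v_a = √[μ(2/r₂ − 1/a_t)] = 838.9 m/s.
Δv₂ = v_c2 − v_a = 501.6 m/s.

Δv ≈ 502 m/s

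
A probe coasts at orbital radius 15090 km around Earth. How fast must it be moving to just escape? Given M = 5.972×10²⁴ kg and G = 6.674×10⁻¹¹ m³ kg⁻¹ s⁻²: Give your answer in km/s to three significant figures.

v_esc ≈ 7.27 km/s

μ = GM = 6.674×10⁻¹¹ × 5.972×10²⁴ = 3.986×10¹⁴ m³/s².
r = 15090 km = 1.509×10⁷ m.
Escape speed v_esc = √(2μ/r) = √(2 × 3.986×10¹⁴ / 1.509×10⁷) = √(5.283×10⁷) = 7268 m/s.
= 7.268 km/s.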